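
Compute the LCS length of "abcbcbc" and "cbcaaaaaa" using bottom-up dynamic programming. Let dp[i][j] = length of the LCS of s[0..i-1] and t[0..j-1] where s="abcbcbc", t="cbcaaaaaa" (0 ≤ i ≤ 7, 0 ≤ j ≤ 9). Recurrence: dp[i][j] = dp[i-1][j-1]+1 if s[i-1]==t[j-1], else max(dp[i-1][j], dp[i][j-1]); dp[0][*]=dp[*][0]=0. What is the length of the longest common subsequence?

   ''  c  b  c  a  a  a  a  a  a
''  0  0  0  0  0  0  0  0  0  0
 a  0  0  0  0  1  1  1  1  1  1
 b  0  0  1  1  1  1  1  1  1  1
 c  0  1  1  2  2  2  2  2  2  2
 b  0  1  2  2  2  2  2  2  2  2
 c  0  1  2  3  3  3  3  3  3  3
 b  0  1  2  3  3  3  3  3  3  3
 c  0  1  2  3  3  3  3  3  3  3

3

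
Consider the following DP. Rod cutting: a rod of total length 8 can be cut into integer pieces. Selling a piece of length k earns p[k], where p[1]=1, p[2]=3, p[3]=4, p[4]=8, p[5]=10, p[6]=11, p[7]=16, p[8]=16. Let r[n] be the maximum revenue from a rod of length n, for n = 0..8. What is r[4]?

   n    0    1    2    3    4    5    6    7    8
r[n]    0    1    3    4    8   10   11   16   17

8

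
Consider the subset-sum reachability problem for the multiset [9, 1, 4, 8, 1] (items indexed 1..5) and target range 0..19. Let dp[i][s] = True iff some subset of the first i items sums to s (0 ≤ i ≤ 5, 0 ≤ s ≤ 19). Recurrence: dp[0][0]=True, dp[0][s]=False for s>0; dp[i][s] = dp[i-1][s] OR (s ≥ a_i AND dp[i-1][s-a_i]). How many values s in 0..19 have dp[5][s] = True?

i\s   0   1   2   3   4   5   6   7   8   9  10  11  12  13  14  15  16  17  18  19
  0   T   F   F   F   F   F   F   F   F   F   F   F   F   F   F   F   F   F   F   F
  1   T   F   F   F   F   F   F   F   F   T   F   F   F   F   F   F   F   F   F   F
  2   T   T   F   F   F   F   F   F   F   T   T   F   F   F   F   F   F   F   F   F
  3   T   T   F   F   T   T   F   F   F   T   T   F   F   T   T   F   F   F   F   F
  4   T   T   F   F   T   T   F   F   T   T   T   F   T   T   T   F   F   T   T   F
  5   T   T   T   F   T   T   T   F   T   T   T   T   T   T   T   T   F   T   T   T

17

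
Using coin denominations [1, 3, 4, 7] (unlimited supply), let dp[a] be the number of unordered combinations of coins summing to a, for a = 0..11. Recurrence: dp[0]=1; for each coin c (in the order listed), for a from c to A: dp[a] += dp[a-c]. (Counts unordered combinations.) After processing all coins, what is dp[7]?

after  coin     0     1     2     3     4     5     6     7     8     9    10    11
          1     1     1     1     1     1     1     1     1     1     1     1     1
          3     1     1     1     2     2     2     3     3     3     4     4     4
          4     1     1     1     2     3     3     4     5     6     7     8     9
          7     1     1     1     2     3     3     4     6     7     8    10    12

6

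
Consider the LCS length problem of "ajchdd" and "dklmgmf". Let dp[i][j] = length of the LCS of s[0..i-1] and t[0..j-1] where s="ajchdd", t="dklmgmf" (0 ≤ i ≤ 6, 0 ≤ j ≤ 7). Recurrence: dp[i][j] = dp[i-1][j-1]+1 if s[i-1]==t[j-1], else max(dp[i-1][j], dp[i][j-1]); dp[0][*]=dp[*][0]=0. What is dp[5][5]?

1

   ''  d  k  l  m  g  m  f
''  0  0  0  0  0  0  0  0
 a  0  0  0  0  0  0  0  0
 j  0  0  0  0  0  0  0  0
 c  0  0  0  0  0  0  0  0
 h  0  0  0  0  0  0  0  0
 d  0  1  1  1  1  1  1  1
 d  0  1  1  1  1  1  1  1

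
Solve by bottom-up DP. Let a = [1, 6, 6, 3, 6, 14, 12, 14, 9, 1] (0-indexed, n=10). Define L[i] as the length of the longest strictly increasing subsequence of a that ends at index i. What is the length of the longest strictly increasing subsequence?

5

   i    0    1    2    3    4    5    6    7    8    9
a[i]    1    6    6    3    6   14   12   14    9    1
L[i]    1    2    2    2    3    4    4    5    4    1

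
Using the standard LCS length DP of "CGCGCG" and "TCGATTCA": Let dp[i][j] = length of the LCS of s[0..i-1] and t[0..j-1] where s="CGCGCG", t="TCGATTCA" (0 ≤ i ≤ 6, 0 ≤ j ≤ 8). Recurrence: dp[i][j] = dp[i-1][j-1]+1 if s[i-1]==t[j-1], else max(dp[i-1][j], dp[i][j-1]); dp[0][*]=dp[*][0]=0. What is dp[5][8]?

3

   ''  T  C  G  A  T  T  C  A
''  0  0  0  0  0  0  0  0  0
 C  0  0  1  1  1  1  1  1  1
 G  0  0  1  2  2  2  2  2  2
 C  0  0  1  2  2  2  2  3  3
 G  0  0  1  2  2  2  2  3  3
 C  0  0  1  2  2  2  2  3  3
 G  0  0  1  2  2  2  2  3  3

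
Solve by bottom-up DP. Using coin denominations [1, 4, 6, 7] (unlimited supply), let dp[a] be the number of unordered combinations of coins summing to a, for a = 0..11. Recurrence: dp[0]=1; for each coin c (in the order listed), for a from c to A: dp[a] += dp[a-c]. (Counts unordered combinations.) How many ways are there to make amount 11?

7

after  coin     0     1     2     3     4     5     6     7     8     9    10    11
          1     1     1     1     1     1     1     1     1     1     1     1     1
          4     1     1     1     1     2     2     2     2     3     3     3     3
          6     1     1     1     1     2     2     3     3     4     4     5     5
          7     1     1     1     1     2     2     3     4     5     5     6     7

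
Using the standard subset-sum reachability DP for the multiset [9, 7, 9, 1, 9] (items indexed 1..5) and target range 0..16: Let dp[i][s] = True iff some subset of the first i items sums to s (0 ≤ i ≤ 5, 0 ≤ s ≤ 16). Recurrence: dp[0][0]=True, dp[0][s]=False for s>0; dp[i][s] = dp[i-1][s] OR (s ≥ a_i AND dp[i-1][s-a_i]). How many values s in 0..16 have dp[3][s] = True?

4

i\s   0   1   2   3   4   5   6   7   8   9  10  11  12  13  14  15  16
  0   T   F   F   F   F   F   F   F   F   F   F   F   F   F   F   F   F
  1   T   F   F   F   F   F   F   F   F   T   F   F   F   F   F   F   F
  2   T   F   F   F   F   F   F   T   F   T   F   F   F   F   F   F   T
  3   T   F   F   F   F   F   F   T   F   T   F   F   F   F   F   F   T
  4   T   T   F   F   F   F   F   T   T   T   T   F   F   F   F   F   T
  5   T   T   F   F   F   F   F   T   T   T   T   F   F   F   F   F   T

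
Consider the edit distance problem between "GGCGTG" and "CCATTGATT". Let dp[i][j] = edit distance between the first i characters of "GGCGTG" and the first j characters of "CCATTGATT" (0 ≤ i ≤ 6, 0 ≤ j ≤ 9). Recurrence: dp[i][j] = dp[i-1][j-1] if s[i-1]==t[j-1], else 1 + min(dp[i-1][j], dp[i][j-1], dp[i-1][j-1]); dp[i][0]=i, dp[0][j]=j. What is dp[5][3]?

4

   ''  C  C  A  T  T  G  A  T  T
''  0  1  2  3  4  5  6  7  8  9
 G  1  1  2  3  4  5  5  6  7  8
 G  2  2  2  3  4  5  5  6  7  8
 C  3  2  2  3  4  5  6  6  7  8
 G  4  3  3  3  4  5  5  6  7  8
 T  5  4  4  4  3  4  5  6  6  7
 G  6  5  5  5  4  4  4  5  6  7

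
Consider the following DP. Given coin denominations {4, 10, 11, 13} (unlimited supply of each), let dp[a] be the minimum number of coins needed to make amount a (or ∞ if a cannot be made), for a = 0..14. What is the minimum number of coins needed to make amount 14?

 a  0  1  2  3  4  5  6  7  8  9 10 11 12 13 14
dp  0  -  -  -  1  -  -  -  2  -  1  1  3  1  2
(- denotes ∞ / unreachable)

2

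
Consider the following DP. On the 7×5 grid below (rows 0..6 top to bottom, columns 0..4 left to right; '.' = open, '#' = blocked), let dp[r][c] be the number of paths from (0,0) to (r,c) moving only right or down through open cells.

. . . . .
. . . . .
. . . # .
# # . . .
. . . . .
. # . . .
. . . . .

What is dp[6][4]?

r\c   0   1   2   3   4
  0   1   1   1   1   1
  1   1   2   3   4   5
  2   1   3   6   0   5
  3   0   0   6   6  11
  4   0   0   6  12  23
  5   0   0   6  18  41
  6   0   0   6  24  65

65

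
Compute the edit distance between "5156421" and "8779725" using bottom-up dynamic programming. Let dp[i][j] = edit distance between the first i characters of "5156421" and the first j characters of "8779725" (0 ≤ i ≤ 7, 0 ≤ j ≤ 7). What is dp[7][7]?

6

   ''  8  7  7  9  7  2  5
''  0  1  2  3  4  5  6  7
 5  1  1  2  3  4  5  6  6
 1  2  2  2  3  4  5  6  7
 5  3  3  3  3  4  5  6  6
 6  4  4  4  4  4  5  6  7
 4  5  5  5  5  5  5  6  7
 2  6  6  6  6  6  6  5  6
 1  7  7  7  7  7  7  6  6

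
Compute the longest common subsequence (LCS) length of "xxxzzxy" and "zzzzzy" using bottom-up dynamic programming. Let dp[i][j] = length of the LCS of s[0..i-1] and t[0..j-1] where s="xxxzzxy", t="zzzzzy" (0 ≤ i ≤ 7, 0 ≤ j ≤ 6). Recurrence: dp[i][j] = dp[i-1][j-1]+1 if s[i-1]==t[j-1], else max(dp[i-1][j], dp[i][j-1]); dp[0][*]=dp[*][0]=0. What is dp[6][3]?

   ''  z  z  z  z  z  y
''  0  0  0  0  0  0  0
 x  0  0  0  0  0  0  0
 x  0  0  0  0  0  0  0
 x  0  0  0  0  0  0  0
 z  0  1  1  1  1  1  1
 z  0  1  2  2  2  2  2
 x  0  1  2  2  2  2  2
 y  0  1  2  2  2  2  3

2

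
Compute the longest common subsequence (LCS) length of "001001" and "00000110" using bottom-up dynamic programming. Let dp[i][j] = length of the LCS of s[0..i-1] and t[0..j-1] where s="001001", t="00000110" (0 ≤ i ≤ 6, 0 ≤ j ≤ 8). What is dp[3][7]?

   ''  0  0  0  0  0  1  1  0
''  0  0  0  0  0  0  0  0  0
 0  0  1  1  1  1  1  1  1  1
 0  0  1  2  2  2  2  2  2  2
 1  0  1  2  2  2  2  3  3  3
 0  0  1  2  3  3  3  3  3  4
 0  0  1  2  3  4  4  4  4  4
 1  0  1  2  3  4  4  5  5  5

3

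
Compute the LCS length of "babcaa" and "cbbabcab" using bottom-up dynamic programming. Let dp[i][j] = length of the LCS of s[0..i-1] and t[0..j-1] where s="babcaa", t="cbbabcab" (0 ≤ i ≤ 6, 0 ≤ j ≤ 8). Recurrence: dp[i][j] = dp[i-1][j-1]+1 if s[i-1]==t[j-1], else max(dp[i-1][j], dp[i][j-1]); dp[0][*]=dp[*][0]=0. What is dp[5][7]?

   ''  c  b  b  a  b  c  a  b
''  0  0  0  0  0  0  0  0  0
 b  0  0  1  1  1  1  1  1  1
 a  0  0  1  1  2  2  2  2  2
 b  0  0  1  2  2  3  3  3  3
 c  0  1  1  2  2  3  4  4  4
 a  0  1  1  2  3  3  4  5  5
 a  0  1  1  2  3  3  4  5  5

5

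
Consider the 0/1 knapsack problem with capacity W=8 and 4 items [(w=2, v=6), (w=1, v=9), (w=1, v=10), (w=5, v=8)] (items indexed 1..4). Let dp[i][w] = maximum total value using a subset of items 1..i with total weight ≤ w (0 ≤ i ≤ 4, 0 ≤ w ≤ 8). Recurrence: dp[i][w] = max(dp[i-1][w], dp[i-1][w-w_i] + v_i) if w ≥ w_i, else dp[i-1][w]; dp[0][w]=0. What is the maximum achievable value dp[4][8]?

i\w   0   1   2   3   4   5   6   7   8
  0   0   0   0   0   0   0   0   0   0
  1   0   0   6   6   6   6   6   6   6
  2   0   9   9  15  15  15  15  15  15
  3   0  10  19  19  25  25  25  25  25
  4   0  10  19  19  25  25  25  27  27

27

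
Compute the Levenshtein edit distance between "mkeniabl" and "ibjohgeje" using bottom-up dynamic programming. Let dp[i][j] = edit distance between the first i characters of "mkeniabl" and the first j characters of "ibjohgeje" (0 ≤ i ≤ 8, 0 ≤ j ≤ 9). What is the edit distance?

9

   ''  i  b  j  o  h  g  e  j  e
''  0  1  2  3  4  5  6  7  8  9
 m  1  1  2  3  4  5  6  7  8  9
 k  2  2  2  3  4  5  6  7  8  9
 e  3  3  3  3  4  5  6  6  7  8
 n  4  4  4  4  4  5  6  7  7  8
 i  5  4  5  5  5  5  6  7  8  8
 a  6  5  5  6  6  6  6  7  8  9
 b  7  6  5  6  7  7  7  7  8  9
 l  8  7  6  6  7  8  8  8  8  9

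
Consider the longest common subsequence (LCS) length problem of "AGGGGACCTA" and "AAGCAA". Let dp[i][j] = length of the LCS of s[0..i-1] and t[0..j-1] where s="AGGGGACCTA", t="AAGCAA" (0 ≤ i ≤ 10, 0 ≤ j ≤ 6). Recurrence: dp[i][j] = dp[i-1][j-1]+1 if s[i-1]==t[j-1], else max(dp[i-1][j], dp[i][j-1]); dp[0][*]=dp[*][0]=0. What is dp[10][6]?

   ''  A  A  G  C  A  A
''  0  0  0  0  0  0  0
 A  0  1  1  1  1  1  1
 G  0  1  1  2  2  2  2
 G  0  1  1  2  2  2  2
 G  0  1  1  2  2  2  2
 G  0  1  1  2  2  2  2
 A  0  1  2  2  2  3  3
 C  0  1  2  2  3  3  3
 C  0  1  2  2  3  3  3
 T  0  1  2  2  3  3  3
 A  0  1  2  2  3  4  4

4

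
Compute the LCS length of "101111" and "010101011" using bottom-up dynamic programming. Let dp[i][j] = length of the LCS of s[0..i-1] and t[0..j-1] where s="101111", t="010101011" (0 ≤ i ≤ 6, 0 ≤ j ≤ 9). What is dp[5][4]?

3

   ''  0  1  0  1  0  1  0  1  1
''  0  0  0  0  0  0  0  0  0  0
 1  0  0  1  1  1  1  1  1  1  1
 0  0  1  1  2  2  2  2  2  2  2
 1  0  1  2  2  3  3  3  3  3  3
 1  0  1  2  2  3  3  4  4  4  4
 1  0  1  2  2  3  3  4  4  5  5
 1  0  1  2  2  3  3  4  4  5  6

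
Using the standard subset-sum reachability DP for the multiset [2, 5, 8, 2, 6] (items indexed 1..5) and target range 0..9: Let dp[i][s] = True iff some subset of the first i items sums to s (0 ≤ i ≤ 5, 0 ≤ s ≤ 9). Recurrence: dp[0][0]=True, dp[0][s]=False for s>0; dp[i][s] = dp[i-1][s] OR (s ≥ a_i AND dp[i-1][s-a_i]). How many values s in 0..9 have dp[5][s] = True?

8

i\s   0   1   2   3   4   5   6   7   8   9
  0   T   F   F   F   F   F   F   F   F   F
  1   T   F   T   F   F   F   F   F   F   F
  2   T   F   T   F   F   T   F   T   F   F
  3   T   F   T   F   F   T   F   T   T   F
  4   T   F   T   F   T   T   F   T   T   T
  5   T   F   T   F   T   T   T   T   T   T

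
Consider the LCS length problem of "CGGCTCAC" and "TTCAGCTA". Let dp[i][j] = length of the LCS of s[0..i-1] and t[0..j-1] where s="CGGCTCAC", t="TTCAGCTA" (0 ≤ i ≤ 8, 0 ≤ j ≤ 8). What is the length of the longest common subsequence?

   ''  T  T  C  A  G  C  T  A
''  0  0  0  0  0  0  0  0  0
 C  0  0  0  1  1  1  1  1  1
 G  0  0  0  1  1  2  2  2  2
 G  0  0  0  1  1  2  2  2  2
 C  0  0  0  1  1  2  3  3  3
 T  0  1  1  1  1  2  3  4  4
 C  0  1  1  2  2  2  3  4  4
 A  0  1  1  2  3  3  3  4  5
 C  0  1  1  2  3  3  4  4  5

5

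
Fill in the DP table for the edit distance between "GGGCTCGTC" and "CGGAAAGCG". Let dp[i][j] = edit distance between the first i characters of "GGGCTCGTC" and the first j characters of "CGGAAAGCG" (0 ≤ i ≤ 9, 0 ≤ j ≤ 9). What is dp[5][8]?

   ''  C  G  G  A  A  A  G  C  G
''  0  1  2  3  4  5  6  7  8  9
 G  1  1  1  2  3  4  5  6  7  8
 G  2  2  1  1  2  3  4  5  6  7
 G  3  3  2  1  2  3  4  4  5  6
 C  4  3  3  2  2  3  4  5  4  5
 T  5  4  4  3  3  3  4  5  5  5
 C  6  5  5  4  4  4  4  5  5  6
 G  7  6  5  5  5  5  5  4  5  5
 T  8  7  6  6  6  6  6  5  5  6
 C  9  8  7  7  7  7  7  6  5  6

5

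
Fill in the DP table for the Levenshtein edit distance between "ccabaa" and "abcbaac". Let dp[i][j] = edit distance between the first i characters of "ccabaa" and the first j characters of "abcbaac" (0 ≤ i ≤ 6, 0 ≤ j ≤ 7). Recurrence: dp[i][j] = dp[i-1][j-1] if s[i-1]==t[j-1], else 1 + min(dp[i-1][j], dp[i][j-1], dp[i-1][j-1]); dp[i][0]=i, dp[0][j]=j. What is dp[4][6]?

   ''  a  b  c  b  a  a  c
''  0  1  2  3  4  5  6  7
 c  1  1  2  2  3  4  5  6
 c  2  2  2  2  3  4  5  5
 a  3  2  3  3  3  3  4  5
 b  4  3  2  3  3  4  4  5
 a  5  4  3  3  4  3  4  5
 a  6  5  4  4  4  4  3  4

4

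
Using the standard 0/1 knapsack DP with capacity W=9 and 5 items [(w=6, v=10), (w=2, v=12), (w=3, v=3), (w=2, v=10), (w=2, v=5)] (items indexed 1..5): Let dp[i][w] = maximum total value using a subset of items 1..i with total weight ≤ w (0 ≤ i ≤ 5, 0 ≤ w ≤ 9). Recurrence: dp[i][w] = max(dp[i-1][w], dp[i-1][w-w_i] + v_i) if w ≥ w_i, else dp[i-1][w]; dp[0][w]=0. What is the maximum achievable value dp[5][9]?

30

i\w   0   1   2   3   4   5   6   7   8   9
  0   0   0   0   0   0   0   0   0   0   0
  1   0   0   0   0   0   0  10  10  10  10
  2   0   0  12  12  12  12  12  12  22  22
  3   0   0  12  12  12  15  15  15  22  22
  4   0   0  12  12  22  22  22  25  25  25
  5   0   0  12  12  22  22  27  27  27  30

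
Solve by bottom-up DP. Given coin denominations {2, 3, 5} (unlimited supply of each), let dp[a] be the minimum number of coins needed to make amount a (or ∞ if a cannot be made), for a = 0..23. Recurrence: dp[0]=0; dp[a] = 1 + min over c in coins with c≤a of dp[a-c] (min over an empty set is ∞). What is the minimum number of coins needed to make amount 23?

5

 a  0  1  2  3  4  5  6  7  8  9 10 11 12 13 14 15 16 17 18 19 20 21 22 23
dp  0  -  1  1  2  1  2  2  2  3  2  3  3  3  4  3  4  4  4  5  4  5  5  5
(- denotes ∞ / unreachable)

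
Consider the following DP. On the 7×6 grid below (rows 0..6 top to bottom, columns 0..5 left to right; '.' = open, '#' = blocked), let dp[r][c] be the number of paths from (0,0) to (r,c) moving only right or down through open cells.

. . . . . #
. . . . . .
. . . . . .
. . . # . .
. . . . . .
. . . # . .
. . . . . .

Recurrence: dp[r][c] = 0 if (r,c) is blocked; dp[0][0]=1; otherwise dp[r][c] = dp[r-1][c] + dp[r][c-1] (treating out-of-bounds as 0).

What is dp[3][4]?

15

r\c   0   1   2   3   4   5
  0   1   1   1   1   1   0
  1   1   2   3   4   5   5
  2   1   3   6  10  15  20
  3   1   4  10   0  15  35
  4   1   5  15  15  30  65
  5   1   6  21   0  30  95
  6   1   7  28  28  58 153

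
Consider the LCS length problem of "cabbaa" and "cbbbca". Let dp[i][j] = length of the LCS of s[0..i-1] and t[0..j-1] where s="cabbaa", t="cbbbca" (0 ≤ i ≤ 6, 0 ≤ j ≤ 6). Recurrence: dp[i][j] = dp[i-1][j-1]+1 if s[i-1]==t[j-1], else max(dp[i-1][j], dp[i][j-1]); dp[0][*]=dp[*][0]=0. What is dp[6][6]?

   ''  c  b  b  b  c  a
''  0  0  0  0  0  0  0
 c  0  1  1  1  1  1  1
 a  0  1  1  1  1  1  2
 b  0  1  2  2  2  2  2
 b  0  1  2  3  3  3  3
 a  0  1  2  3  3  3  4
 a  0  1  2  3  3  3  4

4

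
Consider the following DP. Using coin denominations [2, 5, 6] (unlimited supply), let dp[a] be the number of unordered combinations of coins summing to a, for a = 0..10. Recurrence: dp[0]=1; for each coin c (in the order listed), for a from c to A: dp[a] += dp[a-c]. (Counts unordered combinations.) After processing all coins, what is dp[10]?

3

after  coin     0     1     2     3     4     5     6     7     8     9    10
          2     1     0     1     0     1     0     1     0     1     0     1
          5     1     0     1     0     1     1     1     1     1     1     2
          6     1     0     1     0     1     1     2     1     2     1     3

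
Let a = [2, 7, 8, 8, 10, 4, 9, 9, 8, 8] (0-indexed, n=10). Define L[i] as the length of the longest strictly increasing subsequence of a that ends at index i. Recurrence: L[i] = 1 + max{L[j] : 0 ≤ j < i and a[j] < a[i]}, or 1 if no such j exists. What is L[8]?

3

   i    0    1    2    3    4    5    6    7    8    9
a[i]    2    7    8    8   10    4    9    9    8    8
L[i]    1    2    3    3    4    2    4    4    3    3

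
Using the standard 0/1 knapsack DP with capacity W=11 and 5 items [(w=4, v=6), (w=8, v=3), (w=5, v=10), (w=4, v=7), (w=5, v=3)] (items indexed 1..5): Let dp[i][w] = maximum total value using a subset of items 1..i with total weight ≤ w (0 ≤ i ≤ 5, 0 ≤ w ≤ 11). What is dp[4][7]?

10

i\w   0   1   2   3   4   5   6   7   8   9  10  11
  0   0   0   0   0   0   0   0   0   0   0   0   0
  1   0   0   0   0   6   6   6   6   6   6   6   6
  2   0   0   0   0   6   6   6   6   6   6   6   6
  3   0   0   0   0   6  10  10  10  10  16  16  16
  4   0   0   0   0   7  10  10  10  13  17  17  17
  5   0   0   0   0   7  10  10  10  13  17  17  17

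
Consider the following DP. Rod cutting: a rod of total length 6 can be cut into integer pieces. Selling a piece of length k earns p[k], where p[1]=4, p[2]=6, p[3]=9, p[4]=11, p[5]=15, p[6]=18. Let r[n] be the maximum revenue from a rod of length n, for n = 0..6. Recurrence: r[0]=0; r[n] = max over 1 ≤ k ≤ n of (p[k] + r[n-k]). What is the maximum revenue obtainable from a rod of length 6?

   n    0    1    2    3    4    5    6
r[n]    0    4    8   12   16   20   24

24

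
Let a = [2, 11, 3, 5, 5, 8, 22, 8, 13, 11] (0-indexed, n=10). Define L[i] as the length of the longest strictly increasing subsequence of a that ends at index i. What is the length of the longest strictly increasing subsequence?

5

   i    0    1    2    3    4    5    6    7    8    9
a[i]    2   11    3    5    5    8   22    8   13   11
L[i]    1    2    2    3    3    4    5    4    5    5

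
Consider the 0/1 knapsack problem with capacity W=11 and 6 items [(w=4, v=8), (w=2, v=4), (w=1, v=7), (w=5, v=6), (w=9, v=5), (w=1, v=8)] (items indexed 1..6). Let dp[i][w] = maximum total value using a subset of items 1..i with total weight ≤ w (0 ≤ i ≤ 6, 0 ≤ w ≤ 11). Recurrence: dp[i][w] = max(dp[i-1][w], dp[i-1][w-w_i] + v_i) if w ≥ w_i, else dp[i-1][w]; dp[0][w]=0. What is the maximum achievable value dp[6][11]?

29

i\w   0   1   2   3   4   5   6   7   8   9  10  11
  0   0   0   0   0   0   0   0   0   0   0   0   0
  1   0   0   0   0   8   8   8   8   8   8   8   8
  2   0   0   4   4   8   8  12  12  12  12  12  12
  3   0   7   7  11  11  15  15  19  19  19  19  19
  4   0   7   7  11  11  15  15  19  19  19  21  21
  5   0   7   7  11  11  15  15  19  19  19  21  21
  6   0   8  15  15  19  19  23  23  27  27  27  29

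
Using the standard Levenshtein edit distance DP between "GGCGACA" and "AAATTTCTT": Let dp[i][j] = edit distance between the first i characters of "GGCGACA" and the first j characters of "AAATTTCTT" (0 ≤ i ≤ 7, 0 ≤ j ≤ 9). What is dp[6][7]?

   ''  A  A  A  T  T  T  C  T  T
''  0  1  2  3  4  5  6  7  8  9
 G  1  1  2  3  4  5  6  7  8  9
 G  2  2  2  3  4  5  6  7  8  9
 C  3  3  3  3  4  5  6  6  7  8
 G  4  4  4  4  4  5  6  7  7  8
 A  5  4  4  4  5  5  6  7  8  8
 C  6  5  5  5  5  6  6  6  7  8
 A  7  6  5  5  6  6  7  7  7  8

6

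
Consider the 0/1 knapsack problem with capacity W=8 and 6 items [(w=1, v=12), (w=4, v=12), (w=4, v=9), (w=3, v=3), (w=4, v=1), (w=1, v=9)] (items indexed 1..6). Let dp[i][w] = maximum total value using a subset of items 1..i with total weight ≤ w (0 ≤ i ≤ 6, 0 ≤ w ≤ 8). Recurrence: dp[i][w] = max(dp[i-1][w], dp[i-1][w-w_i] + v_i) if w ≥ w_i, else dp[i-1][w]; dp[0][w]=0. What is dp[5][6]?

i\w   0   1   2   3   4   5   6   7   8
  0   0   0   0   0   0   0   0   0   0
  1   0  12  12  12  12  12  12  12  12
  2   0  12  12  12  12  24  24  24  24
  3   0  12  12  12  12  24  24  24  24
  4   0  12  12  12  15  24  24  24  27
  5   0  12  12  12  15  24  24  24  27
  6   0  12  21  21  21  24  33  33  33

24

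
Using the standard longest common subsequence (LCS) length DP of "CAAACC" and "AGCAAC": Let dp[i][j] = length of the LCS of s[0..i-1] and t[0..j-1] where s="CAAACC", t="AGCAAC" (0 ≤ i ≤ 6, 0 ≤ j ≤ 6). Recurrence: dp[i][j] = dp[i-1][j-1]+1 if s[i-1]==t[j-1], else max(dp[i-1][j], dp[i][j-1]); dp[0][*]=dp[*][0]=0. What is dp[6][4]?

2

   ''  A  G  C  A  A  C
''  0  0  0  0  0  0  0
 C  0  0  0  1  1  1  1
 A  0  1  1  1  2  2  2
 A  0  1  1  1  2  3  3
 A  0  1  1  1  2  3  3
 C  0  1  1  2  2  3  4
 C  0  1  1  2  2  3  4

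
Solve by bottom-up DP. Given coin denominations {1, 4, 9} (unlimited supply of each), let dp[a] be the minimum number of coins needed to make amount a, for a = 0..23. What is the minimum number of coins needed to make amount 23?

 a  0  1  2  3  4  5  6  7  8  9 10 11 12 13 14 15 16 17 18 19 20 21 22 23
dp  0  1  2  3  1  2  3  4  2  1  2  3  3  2  3  4  4  3  2  3  4  4  3  4

4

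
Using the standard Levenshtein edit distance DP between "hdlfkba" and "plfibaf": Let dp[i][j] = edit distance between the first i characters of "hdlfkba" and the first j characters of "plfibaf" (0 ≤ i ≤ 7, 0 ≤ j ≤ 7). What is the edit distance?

4

   ''  p  l  f  i  b  a  f
''  0  1  2  3  4  5  6  7
 h  1  1  2  3  4  5  6  7
 d  2  2  2  3  4  5  6  7
 l  3  3  2  3  4  5  6  7
 f  4  4  3  2  3  4  5  6
 k  5  5  4  3  3  4  5  6
 b  6  6  5  4  4  3  4  5
 a  7  7  6  5  5  4  3  4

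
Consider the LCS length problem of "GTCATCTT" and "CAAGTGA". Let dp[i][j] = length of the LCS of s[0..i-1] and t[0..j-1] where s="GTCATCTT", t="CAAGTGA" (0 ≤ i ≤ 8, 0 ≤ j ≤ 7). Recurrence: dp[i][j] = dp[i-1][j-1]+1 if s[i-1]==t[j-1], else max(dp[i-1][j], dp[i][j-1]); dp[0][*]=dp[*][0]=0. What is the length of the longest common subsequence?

   ''  C  A  A  G  T  G  A
''  0  0  0  0  0  0  0  0
 G  0  0  0  0  1  1  1  1
 T  0  0  0  0  1  2  2  2
 C  0  1  1  1  1  2  2  2
 A  0  1  2  2  2  2  2  3
 T  0  1  2  2  2  3  3  3
 C  0  1  2  2  2  3  3  3
 T  0  1  2  2  2  3  3  3
 T  0  1  2  2  2  3  3  3

3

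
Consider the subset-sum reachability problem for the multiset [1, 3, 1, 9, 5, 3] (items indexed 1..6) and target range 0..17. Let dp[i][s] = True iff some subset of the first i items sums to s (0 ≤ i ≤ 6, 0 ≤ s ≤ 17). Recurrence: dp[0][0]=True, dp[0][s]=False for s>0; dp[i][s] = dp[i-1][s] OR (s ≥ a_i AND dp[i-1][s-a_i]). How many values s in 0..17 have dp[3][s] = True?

i\s   0   1   2   3   4   5   6   7   8   9  10  11  12  13  14  15  16  17
  0   T   F   F   F   F   F   F   F   F   F   F   F   F   F   F   F   F   F
  1   T   T   F   F   F   F   F   F   F   F   F   F   F   F   F   F   F   F
  2   T   T   F   T   T   F   F   F   F   F   F   F   F   F   F   F   F   F
  3   T   T   T   T   T   T   F   F   F   F   F   F   F   F   F   F   F   F
  4   T   T   T   T   T   T   F   F   F   T   T   T   T   T   T   F   F   F
  5   T   T   T   T   T   T   T   T   T   T   T   T   T   T   T   T   T   T
  6   T   T   T   T   T   T   T   T   T   T   T   T   T   T   T   T   T   T

6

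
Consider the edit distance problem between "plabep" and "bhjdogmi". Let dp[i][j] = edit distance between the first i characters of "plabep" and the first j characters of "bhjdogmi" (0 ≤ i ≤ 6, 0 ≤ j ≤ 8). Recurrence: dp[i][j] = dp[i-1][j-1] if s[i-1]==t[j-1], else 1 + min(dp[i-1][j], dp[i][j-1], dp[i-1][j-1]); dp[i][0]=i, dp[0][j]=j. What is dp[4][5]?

   ''  b  h  j  d  o  g  m  i
''  0  1  2  3  4  5  6  7  8
 p  1  1  2  3  4  5  6  7  8
 l  2  2  2  3  4  5  6  7  8
 a  3  3  3  3  4  5  6  7  8
 b  4  3  4  4  4  5  6  7  8
 e  5  4  4  5  5  5  6  7  8
 p  6  5  5  5  6  6  6  7  8

5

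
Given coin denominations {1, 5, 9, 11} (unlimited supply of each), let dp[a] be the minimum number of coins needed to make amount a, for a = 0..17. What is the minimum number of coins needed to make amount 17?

3

 a  0  1  2  3  4  5  6  7  8  9 10 11 12 13 14 15 16 17
dp  0  1  2  3  4  1  2  3  4  1  2  1  2  3  2  3  2  3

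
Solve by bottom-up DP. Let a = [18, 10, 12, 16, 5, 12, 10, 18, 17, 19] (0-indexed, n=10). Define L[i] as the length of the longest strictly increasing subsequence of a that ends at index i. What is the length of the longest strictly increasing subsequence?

5

   i    0    1    2    3    4    5    6    7    8    9
a[i]   18   10   12   16    5   12   10   18   17   19
L[i]    1    1    2    3    1    2    2    4    4    5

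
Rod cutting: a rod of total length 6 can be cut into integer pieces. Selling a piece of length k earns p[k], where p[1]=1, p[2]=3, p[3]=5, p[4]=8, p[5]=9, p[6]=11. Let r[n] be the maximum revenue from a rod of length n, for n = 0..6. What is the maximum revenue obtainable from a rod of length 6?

11

   n    0    1    2    3    4    5    6
r[n]    0    1    3    5    8    9   11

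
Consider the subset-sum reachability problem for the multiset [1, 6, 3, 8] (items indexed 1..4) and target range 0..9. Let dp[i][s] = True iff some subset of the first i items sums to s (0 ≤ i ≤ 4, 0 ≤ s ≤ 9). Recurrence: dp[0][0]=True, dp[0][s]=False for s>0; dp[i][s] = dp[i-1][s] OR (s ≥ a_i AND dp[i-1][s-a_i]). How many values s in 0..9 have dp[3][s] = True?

7

i\s   0   1   2   3   4   5   6   7   8   9
  0   T   F   F   F   F   F   F   F   F   F
  1   T   T   F   F   F   F   F   F   F   F
  2   T   T   F   F   F   F   T   T   F   F
  3   T   T   F   T   T   F   T   T   F   T
  4   T   T   F   T   T   F   T   T   T   T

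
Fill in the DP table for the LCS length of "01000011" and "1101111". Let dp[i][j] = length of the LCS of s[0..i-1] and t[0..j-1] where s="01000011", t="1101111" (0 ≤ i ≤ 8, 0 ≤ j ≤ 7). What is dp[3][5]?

   ''  1  1  0  1  1  1  1
''  0  0  0  0  0  0  0  0
 0  0  0  0  1  1  1  1  1
 1  0  1  1  1  2  2  2  2
 0  0  1  1  2  2  2  2  2
 0  0  1  1  2  2  2  2  2
 0  0  1  1  2  2  2  2  2
 0  0  1  1  2  2  2  2  2
 1  0  1  2  2  3  3  3  3
 1  0  1  2  2  3  4  4  4

2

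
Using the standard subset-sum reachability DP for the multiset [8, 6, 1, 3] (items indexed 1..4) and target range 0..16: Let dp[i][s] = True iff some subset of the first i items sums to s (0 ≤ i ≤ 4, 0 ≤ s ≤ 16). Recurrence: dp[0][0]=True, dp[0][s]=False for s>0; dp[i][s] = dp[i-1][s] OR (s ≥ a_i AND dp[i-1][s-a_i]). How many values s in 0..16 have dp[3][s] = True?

i\s   0   1   2   3   4   5   6   7   8   9  10  11  12  13  14  15  16
  0   T   F   F   F   F   F   F   F   F   F   F   F   F   F   F   F   F
  1   T   F   F   F   F   F   F   F   T   F   F   F   F   F   F   F   F
  2   T   F   F   F   F   F   T   F   T   F   F   F   F   F   T   F   F
  3   T   T   F   F   F   F   T   T   T   T   F   F   F   F   T   T   F
  4   T   T   F   T   T   F   T   T   T   T   T   T   T   F   T   T   F

8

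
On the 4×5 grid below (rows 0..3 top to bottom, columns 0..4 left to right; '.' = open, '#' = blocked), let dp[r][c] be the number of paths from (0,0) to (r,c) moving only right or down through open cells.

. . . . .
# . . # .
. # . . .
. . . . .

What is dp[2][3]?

2

r\c   0   1   2   3   4
  0   1   1   1   1   1
  1   0   1   2   0   1
  2   0   0   2   2   3
  3   0   0   2   4   7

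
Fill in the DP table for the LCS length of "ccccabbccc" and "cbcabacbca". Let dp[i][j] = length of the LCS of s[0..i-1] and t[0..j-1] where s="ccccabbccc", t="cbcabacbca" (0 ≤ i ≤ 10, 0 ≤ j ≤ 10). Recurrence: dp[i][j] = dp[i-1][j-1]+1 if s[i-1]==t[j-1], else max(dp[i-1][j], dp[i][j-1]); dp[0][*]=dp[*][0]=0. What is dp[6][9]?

4

   ''  c  b  c  a  b  a  c  b  c  a
''  0  0  0  0  0  0  0  0  0  0  0
 c  0  1  1  1  1  1  1  1  1  1  1
 c  0  1  1  2  2  2  2  2  2  2  2
 c  0  1  1  2  2  2  2  3  3  3  3
 c  0  1  1  2  2  2  2  3  3  4  4
 a  0  1  1  2  3  3  3  3  3  4  5
 b  0  1  2  2  3  4  4  4  4  4  5
 b  0  1  2  2  3  4  4  4  5  5  5
 c  0  1  2  3  3  4  4  5  5  6  6
 c  0  1  2  3  3  4  4  5  5  6  6
 c  0  1  2  3  3  4  4  5  5  6  6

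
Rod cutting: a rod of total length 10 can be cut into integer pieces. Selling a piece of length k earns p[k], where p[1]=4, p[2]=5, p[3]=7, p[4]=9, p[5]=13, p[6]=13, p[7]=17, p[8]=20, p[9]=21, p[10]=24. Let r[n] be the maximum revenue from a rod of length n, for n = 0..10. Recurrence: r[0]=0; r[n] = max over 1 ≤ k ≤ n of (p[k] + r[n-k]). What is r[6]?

   n    0    1    2    3    4    5    6    7    8    9   10
r[n]    0    4    8   12   16   20   24   28   32   36   40

24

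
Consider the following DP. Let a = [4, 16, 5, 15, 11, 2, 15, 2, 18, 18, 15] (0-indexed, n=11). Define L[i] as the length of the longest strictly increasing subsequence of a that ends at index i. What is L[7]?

1

   i    0    1    2    3    4    5    6    7    8    9   10
a[i]    4   16    5   15   11    2   15    2   18   18   15
L[i]    1    2    2    3    3    1    4    1    5    5    4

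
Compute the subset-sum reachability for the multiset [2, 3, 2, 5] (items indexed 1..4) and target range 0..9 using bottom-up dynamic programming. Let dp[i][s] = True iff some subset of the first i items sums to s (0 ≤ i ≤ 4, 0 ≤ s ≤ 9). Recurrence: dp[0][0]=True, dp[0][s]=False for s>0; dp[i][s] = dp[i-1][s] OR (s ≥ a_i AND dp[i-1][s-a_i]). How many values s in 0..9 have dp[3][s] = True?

i\s   0   1   2   3   4   5   6   7   8   9
  0   T   F   F   F   F   F   F   F   F   F
  1   T   F   T   F   F   F   F   F   F   F
  2   T   F   T   T   F   T   F   F   F   F
  3   T   F   T   T   T   T   F   T   F   F
  4   T   F   T   T   T   T   F   T   T   T

6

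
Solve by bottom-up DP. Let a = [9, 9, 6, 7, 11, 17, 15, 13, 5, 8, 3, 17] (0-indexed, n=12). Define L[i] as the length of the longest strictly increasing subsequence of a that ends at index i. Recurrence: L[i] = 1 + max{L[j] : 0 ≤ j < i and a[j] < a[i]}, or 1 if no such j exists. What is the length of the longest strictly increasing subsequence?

5

   i    0    1    2    3    4    5    6    7    8    9   10   11
a[i]    9    9    6    7   11   17   15   13    5    8    3   17
L[i]    1    1    1    2    3    4    4    4    1    3    1    5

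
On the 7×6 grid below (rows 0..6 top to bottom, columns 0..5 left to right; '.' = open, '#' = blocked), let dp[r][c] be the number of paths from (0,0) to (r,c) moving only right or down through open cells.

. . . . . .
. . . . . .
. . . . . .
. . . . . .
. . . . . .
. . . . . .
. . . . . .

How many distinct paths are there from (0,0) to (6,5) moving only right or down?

462

r\c   0   1   2   3   4   5
  0   1   1   1   1   1   1
  1   1   2   3   4   5   6
  2   1   3   6  10  15  21
  3   1   4  10  20  35  56
  4   1   5  15  35  70 126
  5   1   6  21  56 126 252
  6   1   7  28  84 210 462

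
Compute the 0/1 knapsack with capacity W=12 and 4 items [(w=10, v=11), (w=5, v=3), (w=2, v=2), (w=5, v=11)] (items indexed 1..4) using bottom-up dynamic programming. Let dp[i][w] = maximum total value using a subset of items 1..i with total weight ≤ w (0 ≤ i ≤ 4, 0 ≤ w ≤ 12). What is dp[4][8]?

13

i\w   0   1   2   3   4   5   6   7   8   9  10  11  12
  0   0   0   0   0   0   0   0   0   0   0   0   0   0
  1   0   0   0   0   0   0   0   0   0   0  11  11  11
  2   0   0   0   0   0   3   3   3   3   3  11  11  11
  3   0   0   2   2   2   3   3   5   5   5  11  11  13
  4   0   0   2   2   2  11  11  13  13  13  14  14  16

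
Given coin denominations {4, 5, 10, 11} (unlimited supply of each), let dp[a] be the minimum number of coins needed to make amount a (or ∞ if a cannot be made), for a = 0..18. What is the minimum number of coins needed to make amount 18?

3

 a  0  1  2  3  4  5  6  7  8  9 10 11 12 13 14 15 16 17 18
dp  0  -  -  -  1  1  -  -  2  2  1  1  3  3  2  2  2  4  3
(- denotes ∞ / unreachable)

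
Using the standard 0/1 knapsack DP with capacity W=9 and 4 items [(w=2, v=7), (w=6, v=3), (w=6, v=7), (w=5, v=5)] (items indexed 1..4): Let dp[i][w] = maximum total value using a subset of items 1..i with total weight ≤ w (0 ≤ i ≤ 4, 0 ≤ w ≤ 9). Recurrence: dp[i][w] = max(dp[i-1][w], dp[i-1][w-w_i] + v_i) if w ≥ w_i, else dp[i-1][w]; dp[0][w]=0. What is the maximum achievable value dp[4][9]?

14

i\w   0   1   2   3   4   5   6   7   8   9
  0   0   0   0   0   0   0   0   0   0   0
  1   0   0   7   7   7   7   7   7   7   7
  2   0   0   7   7   7   7   7   7  10  10
  3   0   0   7   7   7   7   7   7  14  14
  4   0   0   7   7   7   7   7  12  14  14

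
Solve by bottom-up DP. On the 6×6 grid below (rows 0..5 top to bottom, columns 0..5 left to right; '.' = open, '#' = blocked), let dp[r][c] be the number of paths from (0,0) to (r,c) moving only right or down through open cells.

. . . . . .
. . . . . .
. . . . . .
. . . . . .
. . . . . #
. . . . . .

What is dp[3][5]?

56

r\c   0   1   2   3   4   5
  0   1   1   1   1   1   1
  1   1   2   3   4   5   6
  2   1   3   6  10  15  21
  3   1   4  10  20  35  56
  4   1   5  15  35  70   0
  5   1   6  21  56 126 126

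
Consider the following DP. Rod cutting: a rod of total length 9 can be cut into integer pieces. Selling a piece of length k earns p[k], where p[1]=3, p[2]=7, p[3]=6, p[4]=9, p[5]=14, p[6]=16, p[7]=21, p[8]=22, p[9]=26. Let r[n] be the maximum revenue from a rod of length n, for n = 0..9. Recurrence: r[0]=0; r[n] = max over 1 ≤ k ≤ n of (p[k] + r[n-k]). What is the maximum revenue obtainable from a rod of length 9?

31

   n    0    1    2    3    4    5    6    7    8    9
r[n]    0    3    7   10   14   17   21   24   28   31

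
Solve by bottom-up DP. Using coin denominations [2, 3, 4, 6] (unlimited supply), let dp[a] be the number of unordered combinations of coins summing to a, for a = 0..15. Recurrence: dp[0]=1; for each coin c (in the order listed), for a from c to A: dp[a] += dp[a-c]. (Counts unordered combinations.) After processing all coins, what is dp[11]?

after  coin     0     1     2     3     4     5     6     7     8     9    10    11    12    13    14    15
          2     1     0     1     0     1     0     1     0     1     0     1     0     1     0     1     0
          3     1     0     1     1     1     1     2     1     2     2     2     2     3     2     3     3
          4     1     0     1     1     2     1     3     2     4     3     5     4     7     5     8     7
          6     1     0     1     1     2     1     4     2     5     4     7     5    11     7    13    11

5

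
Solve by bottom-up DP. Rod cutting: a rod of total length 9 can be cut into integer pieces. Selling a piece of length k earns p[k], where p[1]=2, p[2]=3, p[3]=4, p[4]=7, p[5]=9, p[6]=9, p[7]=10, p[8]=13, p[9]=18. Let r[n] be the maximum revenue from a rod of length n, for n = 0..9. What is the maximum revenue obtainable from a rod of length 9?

   n    0    1    2    3    4    5    6    7    8    9
r[n]    0    2    4    6    8   10   12   14   16   18

18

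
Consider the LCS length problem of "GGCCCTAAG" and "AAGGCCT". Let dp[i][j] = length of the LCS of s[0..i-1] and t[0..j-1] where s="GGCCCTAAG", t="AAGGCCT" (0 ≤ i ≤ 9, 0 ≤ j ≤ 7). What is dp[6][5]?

   ''  A  A  G  G  C  C  T
''  0  0  0  0  0  0  0  0
 G  0  0  0  1  1  1  1  1
 G  0  0  0  1  2  2  2  2
 C  0  0  0  1  2  3  3  3
 C  0  0  0  1  2  3  4  4
 C  0  0  0  1  2  3  4  4
 T  0  0  0  1  2  3  4  5
 A  0  1  1  1  2  3  4  5
 A  0  1  2  2  2  3  4  5
 G  0  1  2  3  3  3  4  5

3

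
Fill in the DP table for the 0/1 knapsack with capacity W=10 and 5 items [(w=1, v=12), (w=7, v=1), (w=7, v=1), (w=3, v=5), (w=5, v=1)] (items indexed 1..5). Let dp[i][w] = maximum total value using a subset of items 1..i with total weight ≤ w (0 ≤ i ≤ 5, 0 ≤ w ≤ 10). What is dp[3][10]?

13

i\w   0   1   2   3   4   5   6   7   8   9  10
  0   0   0   0   0   0   0   0   0   0   0   0
  1   0  12  12  12  12  12  12  12  12  12  12
  2   0  12  12  12  12  12  12  12  13  13  13
  3   0  12  12  12  12  12  12  12  13  13  13
  4   0  12  12  12  17  17  17  17  17  17  17
  5   0  12  12  12  17  17  17  17  17  18  18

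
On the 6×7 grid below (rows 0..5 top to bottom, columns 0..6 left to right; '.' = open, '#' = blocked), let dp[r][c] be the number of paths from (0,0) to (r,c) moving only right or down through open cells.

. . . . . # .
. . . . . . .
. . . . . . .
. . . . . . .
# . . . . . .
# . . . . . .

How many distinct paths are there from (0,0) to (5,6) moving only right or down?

r\c   0   1   2   3   4   5   6
  0   1   1   1   1   1   0   0
  1   1   2   3   4   5   5   5
  2   1   3   6  10  15  20  25
  3   1   4  10  20  35  55  80
  4   0   4  14  34  69 124 204
  5   0   4  18  52 121 245 449

449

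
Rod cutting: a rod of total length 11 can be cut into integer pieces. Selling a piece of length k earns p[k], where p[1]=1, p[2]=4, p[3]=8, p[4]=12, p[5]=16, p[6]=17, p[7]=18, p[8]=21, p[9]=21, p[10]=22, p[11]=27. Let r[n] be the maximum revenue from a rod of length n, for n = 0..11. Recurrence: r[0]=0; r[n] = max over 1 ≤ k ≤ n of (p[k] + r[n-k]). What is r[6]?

17

   n    0    1    2    3    4    5    6    7    8    9   10   11
r[n]    0    1    4    8   12   16   17   20   24   28   32   33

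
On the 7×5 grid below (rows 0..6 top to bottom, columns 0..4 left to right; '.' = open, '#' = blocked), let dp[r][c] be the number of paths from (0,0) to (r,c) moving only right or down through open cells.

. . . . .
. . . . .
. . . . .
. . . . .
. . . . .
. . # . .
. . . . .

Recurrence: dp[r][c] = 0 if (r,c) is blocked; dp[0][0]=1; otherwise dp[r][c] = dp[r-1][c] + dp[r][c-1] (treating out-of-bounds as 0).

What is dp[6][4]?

147

r\c   0   1   2   3   4
  0   1   1   1   1   1
  1   1   2   3   4   5
  2   1   3   6  10  15
  3   1   4  10  20  35
  4   1   5  15  35  70
  5   1   6   0  35 105
  6   1   7   7  42 147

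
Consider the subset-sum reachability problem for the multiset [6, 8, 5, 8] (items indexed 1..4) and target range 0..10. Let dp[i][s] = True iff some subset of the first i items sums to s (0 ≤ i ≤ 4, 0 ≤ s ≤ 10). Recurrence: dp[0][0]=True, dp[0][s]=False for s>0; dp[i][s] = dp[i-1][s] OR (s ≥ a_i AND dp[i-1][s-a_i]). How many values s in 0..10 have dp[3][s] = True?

i\s   0   1   2   3   4   5   6   7   8   9  10
  0   T   F   F   F   F   F   F   F   F   F   F
  1   T   F   F   F   F   F   T   F   F   F   F
  2   T   F   F   F   F   F   T   F   T   F   F
  3   T   F   F   F   F   T   T   F   T   F   F
  4   T   F   F   F   F   T   T   F   T   F   F

4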